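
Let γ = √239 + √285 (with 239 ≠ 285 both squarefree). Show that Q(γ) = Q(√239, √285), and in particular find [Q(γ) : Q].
[Q(γ) : Q] = 4 (equivalently, Q(γ) = Q(√239, √285))

Obviously Q(γ) ⊆ Q(√239, √285), and [Q(√239, √285):Q] = 4 (since 239, 285 are distinct squarefree integers > 1 with 68115 not a perfect square). To show equality we compute the minimal polynomial of γ. From γ = √239 + √285: γ^2 = 239 + 2√(68115) + 285 = 524 + 2√(68115), so γ^2 - 524 = 2√(68115); squaring, (γ^2 - 524)^2 = 4·68115, i.e. γ^4 - 1048γ^2 + 274576 - 272460 = 0, i.e. γ^4 - 1048γ^2 + 2116 = 0. So γ is a root of x^4 - 1048x^2 + 2116. This polynomial is irreducible over Q: it has no rational root (each ±√239 ± √285 is irrational), and any factorization into two quadratics over Q would force √(68115) ∈ Q (pairing opposite roots) or √239, √285 ∈ Q (other pairings), all impossible. Hence [Q(γ):Q] = 4 = [Q(√239, √285):Q], so Q(γ) = Q(√239, √285).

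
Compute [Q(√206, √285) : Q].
[Q(√206, √285) : Q] = 4

[Q(√206):Q] = 2 (min poly x^2 - 206, irreducible since 206 is squarefree > 1). For the top step, suppose √285 ∈ Q(√206), say √285 = c + d√206 with c, d ∈ Q. Squaring: 285 = c^2 + 206d^2 + 2cd√206. Since √206 ∉ Q this forces 2cd = 0. If d = 0 then √285 = c ∈ Q, contradicting 285 squarefree > 1. If c = 0 then 285 = 206d^2, so 206·285 = (206d)^2 is a perfect square in Q — but 206·285 = 58710 is not a perfect square (since 206 and 285 are distinct squarefree integers). Contradiction. Hence √285 ∉ Q(√206), so x^2 - 285 stays irreducible over Q(√206) and [Q(√206, √285) : Q(√206)] = 2. By the tower law, [Q(√206, √285) : Q] = 2 · 2 = 4.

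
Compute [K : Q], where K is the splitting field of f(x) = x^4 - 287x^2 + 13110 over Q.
[K : Q] = 4

Solving the quadratic in x^2: x^2 = (287 ± √(287^2 - 4·13110))/2 = (287 ± √29929)/2 = (287 ± 173)/2, giving x^2 = 57 or x^2 = 230. So f(x) = (x^2 - 57)(x^2 - 230) and the roots of f are ±√57, ±√230. Hence the splitting field is K = Q(√57, √230). Since 57 and 230 are distinct squarefree integers > 1, their product 13110 is not a perfect square, so √230 ∉ Q(√57). By the tower law [K:Q] = [Q(√57,√230):Q(√57)] · [Q(√57):Q] = 2 · 2 = 4.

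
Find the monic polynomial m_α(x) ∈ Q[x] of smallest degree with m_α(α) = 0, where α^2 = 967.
m_α(x) = x^2 - 967

α satisfies α^2 - 967 = 0, so x^2 - 967 annihilates α. Since d = 967 is squarefree and ≠ 1, it is not a perfect square in Q, so x^2 - 967 has no rational root and is therefore irreducible over Q (a degree-2 polynomial over a field is irreducible iff it has no root). Hence m_α(x) = x^2 - 967.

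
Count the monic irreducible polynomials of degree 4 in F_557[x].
There are 24063532938 monic irreducible polynomials of degree 4 over F_557

Each element of F_{557^4} that lies in no proper subfield is a root of exactly one monic irreducible of degree 4 over F_557, and each such polynomial has 4 distinct roots in F_{557^4}. By Möbius inversion the count is N_557(4) = (1/4) Σ_{d|4} μ(4/d) · 557^d = (1/4)(μ(4)·557^1 + μ(2)·557^2 + μ(1)·557^4) = 96254131752/4 = 24063532938.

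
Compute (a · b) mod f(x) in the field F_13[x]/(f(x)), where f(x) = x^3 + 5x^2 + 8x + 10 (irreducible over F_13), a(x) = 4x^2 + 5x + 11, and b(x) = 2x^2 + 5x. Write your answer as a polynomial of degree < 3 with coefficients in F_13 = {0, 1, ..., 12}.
a · b ≡ 7x^2 + 3x + 9 (mod f(x))

Multiply in F_13[x]: a(x)·b(x) = (4x^2 + 5x + 11)·(2x^2 + 5x) = 8x^4 + 4x^3 + 8x^2 + 3x. This has degree ≥ 3, so divide by f(x) over F_13: 8x^4 + 4x^3 + 8x^2 + 3x = (8x + 3)·(x^3 + 5x^2 + 8x + 10) + (7x^2 + 3x + 9). Hence a·b ≡ 7x^2 + 3x + 9 (mod f). (F_13[x]/(f) is a field with 13^3 = 2197 elements since f is irreducible of degree 3.)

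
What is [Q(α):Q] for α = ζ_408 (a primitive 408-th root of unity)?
[Q(α):Q] = 128

The minimal polynomial of ζ_408 over Q is the 408-th cyclotomic polynomial Φ_408(x), which is irreducible over Q and has degree φ(408) = 128. Hence [Q(α):Q] = φ(408) = 128.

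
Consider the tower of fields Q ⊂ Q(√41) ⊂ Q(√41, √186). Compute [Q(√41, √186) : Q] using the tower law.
[Q(√41, √186) : Q] = 4

[Q(√41):Q] = 2 (min poly x^2 - 41, irreducible since 41 is squarefree > 1). For the top step, suppose √186 ∈ Q(√41), say √186 = c + d√41 with c, d ∈ Q. Squaring: 186 = c^2 + 41d^2 + 2cd√41. Since √41 ∉ Q this forces 2cd = 0. If d = 0 then √186 = c ∈ Q, contradicting 186 squarefree > 1. If c = 0 then 186 = 41d^2, so 41·186 = (41d)^2 is a perfect square in Q — but 41·186 = 7626 is not a perfect square (since 41 and 186 are distinct squarefree integers). Contradiction. Hence √186 ∉ Q(√41), so x^2 - 186 stays irreducible over Q(√41) and [Q(√41, √186) : Q(√41)] = 2. By the tower law, [Q(√41, √186) : Q] = 2 · 2 = 4.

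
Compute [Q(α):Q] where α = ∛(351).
[Q(α):Q] = 3

The minimal polynomial of α is x^3 - 351, irreducible over Q since 351 is not a perfect cube (so x^3 - 351 has no rational root). Hence [Q(α):Q] = deg(m_α) = 3.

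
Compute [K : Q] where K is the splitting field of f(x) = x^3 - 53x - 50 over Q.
[K : Q] = 6

By the rational root test, any rational root of the monic integer polynomial f(x) = x^3 - 53x - 50 must be an integer dividing the constant term -50, i.e. one of ±{1, 2, 5, 10, 25, 50}. Evaluating: f(1) = -102, f(-1) = 2, f(2) = -148, f(-2) = 48, f(5) = -190, f(-5) = 90, f(10) = 420, f(-10) = -520, f(25) = 14250, f(-25) = -14350, f(50) = 122300, f(-50) = -122400; none is 0, so f has no rational root and is therefore irreducible over Q (a cubic with no linear factor over a field is irreducible). For an irreducible cubic, the Galois group is A_3 or S_3 according as the discriminant disc(f) = -4a^3 - 27b^2 = -4·(-53)^3 - 27·(-50)^2 = 528008 is or is not a square in Q. Here disc(f) = 528008 is not a perfect square in Q, so the Galois group of f over Q is not contained in A_3 and must be all of S_3. The splitting field has degree |S_3| = 6 over Q, so [K : Q] = 6.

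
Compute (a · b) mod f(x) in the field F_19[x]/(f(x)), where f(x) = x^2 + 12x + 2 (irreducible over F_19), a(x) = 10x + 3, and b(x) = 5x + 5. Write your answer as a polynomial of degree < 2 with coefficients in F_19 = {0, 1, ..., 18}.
a · b ≡ 16x + 10 (mod f(x))

Multiply in F_19[x]: a(x)·b(x) = (10x + 3)·(5x + 5) = 12x^2 + 8x + 15. This has degree ≥ 2, so divide by f(x) over F_19: 12x^2 + 8x + 15 = (12)·(x^2 + 12x + 2) + (16x + 10). Hence a·b ≡ 16x + 10 (mod f). (F_19[x]/(f) is a field with 19^2 = 361 elements since f is irreducible of degree 2.)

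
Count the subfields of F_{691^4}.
F_{691^4} has 3 subfields

The subfields of F_{p^n} are exactly the fields F_{p^d} for d | n (each is the fixed field of the unique index-d subgroup of Gal(F_{p^n}/F_p) ≅ Z/nZ). The divisors of n = 4 are {1, 2, 4}, giving 3 subfields: F_{691^1}, F_{691^2}, F_{691^4}.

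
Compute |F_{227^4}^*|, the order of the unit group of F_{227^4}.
|F_{227^4}^*| = 2655237840

F_{227^4} has 227^4 = 2655237841 elements; its multiplicative group consists of all nonzero elements, so |F_{227^4}^*| = 2655237841 - 1 = 2655237840. (It is cyclic since any finite subgroup of the multiplicative group of a field is cyclic.)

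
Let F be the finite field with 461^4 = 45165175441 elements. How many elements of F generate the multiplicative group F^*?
There are φ(45165175440) = 8976844800 primitive elements

F_q^* is cyclic of order q - 1 = 45165175440. A cyclic group of order m has exactly φ(m) generators. Here m = 45165175440 = 2^4 · 3 · 5 · 7 · 11 · 23 · 106261, so the number of primitive elements is φ(45165175440) = 8976844800.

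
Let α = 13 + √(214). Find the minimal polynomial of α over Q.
m_α(x) = x^2 - 26x - 45

From α - 13 = √(214), squaring gives (α - 13)^2 = 214, i.e. α^2 - 26α + 169 = 214, so α^2 - 26α - 45 = 0. The discriminant of x^2 - 26x - 45 is (-26)^2 - 4·(-45) = 676 + 180 = 856, and 4·(214) is not a perfect square in Q since 214 is squarefree and ≠ 1. Hence x^2 - 26x - 45 is irreducible over Q and is the minimal polynomial of α.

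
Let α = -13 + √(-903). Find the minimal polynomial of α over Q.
m_α(x) = x^2 + 26x + 1072

From α + 13 = √(-903), squaring gives (α + 13)^2 = -903, i.e. α^2 + 26α + 169 = -903, so α^2 + 26α + 1072 = 0. The discriminant of x^2 + 26x + 1072 is (26)^2 - 4·(1072) = 676 - 4288 = -3612, and 4·(-903) is not a perfect square in Q since -903 is squarefree and ≠ 1. Hence x^2 + 26x + 1072 is irreducible over Q and is the minimal polynomial of α.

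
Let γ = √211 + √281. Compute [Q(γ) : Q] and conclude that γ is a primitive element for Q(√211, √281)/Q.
[Q(γ) : Q] = 4 (equivalently, Q(γ) = Q(√211, √281))

Obviously Q(γ) ⊆ Q(√211, √281), and [Q(√211, √281):Q] = 4 (since 211, 281 are distinct squarefree integers > 1 with 59291 not a perfect square). To show equality we compute the minimal polynomial of γ. From γ = √211 + √281: γ^2 = 211 + 2√(59291) + 281 = 492 + 2√(59291), so γ^2 - 492 = 2√(59291); squaring, (γ^2 - 492)^2 = 4·59291, i.e. γ^4 - 984γ^2 + 242064 - 237164 = 0, i.e. γ^4 - 984γ^2 + 4900 = 0. So γ is a root of x^4 - 984x^2 + 4900. This polynomial is irreducible over Q: it has no rational root (each ±√211 ± √281 is irrational), and any factorization into two quadratics over Q would force √(59291) ∈ Q (pairing opposite roots) or √211, √281 ∈ Q (other pairings), all impossible. Hence [Q(γ):Q] = 4 = [Q(√211, √281):Q], so Q(γ) = Q(√211, √281).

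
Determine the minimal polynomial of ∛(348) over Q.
m_α(x) = x^3 - 348

α satisfies α^3 = 348, so x^3 - 348 annihilates α. By the rational root test, a rational root p/q (in lowest terms) of x^3 - 348 would satisfy p^3 = 348 q^3, forcing q = 1 and p^3 = 348; but 348 is not a perfect cube, contradiction. A monic cubic over Q with no rational root is irreducible (any nontrivial factorization would include a linear factor). Hence x^3 - 348 is the minimal polynomial of α, and in particular [Q(α):Q] = 3.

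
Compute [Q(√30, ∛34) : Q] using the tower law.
[Q(√30, ∛34) : Q] = 6

Let L = Q(√30, ∛34). Since Q(√30) ⊂ L and [Q(√30):Q] = 2, the tower law gives 2 | [L:Q]. Likewise Q(∛34) ⊂ L with [Q(∛34):Q] = 3 (because 34 is not a perfect cube), so 3 | [L:Q]. As gcd(2,3) = 1, [L:Q] is divisible by 6. Conversely L is generated over Q by √30 and ∛34, so [L:Q] ≤ 2·3 = 6. Therefore [Q(√30, ∛34) : Q] = 6.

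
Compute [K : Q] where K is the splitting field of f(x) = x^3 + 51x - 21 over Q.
[K : Q] = 6

By the rational root test, any rational root of the monic integer polynomial f(x) = x^3 + 51x - 21 must be an integer dividing the constant term -21, i.e. one of ±{1, 3, 7, 21}. Evaluating: f(1) = 31, f(-1) = -73, f(3) = 159, f(-3) = -201, f(7) = 679, f(-7) = -721, f(21) = 10311, f(-21) = -10353; none is 0, so f has no rational root and is therefore irreducible over Q (a cubic with no linear factor over a field is irreducible). For an irreducible cubic, the Galois group is A_3 or S_3 according as the discriminant disc(f) = -4a^3 - 27b^2 = -4·(51)^3 - 27·(-21)^2 = -542511 is or is not a square in Q. Here disc(f) = -542511 is not a perfect square in Q, so the Galois group of f over Q is not contained in A_3 and must be all of S_3. The splitting field has degree |S_3| = 6 over Q, so [K : Q] = 6.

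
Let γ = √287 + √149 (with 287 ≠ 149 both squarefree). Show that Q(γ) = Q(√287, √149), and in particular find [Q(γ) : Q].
[Q(γ) : Q] = 4 (equivalently, Q(γ) = Q(√287, √149))

Obviously Q(γ) ⊆ Q(√287, √149), and [Q(√287, √149):Q] = 4 (since 287, 149 are distinct squarefree integers > 1 with 42763 not a perfect square). To show equality we compute the minimal polynomial of γ. From γ = √287 + √149: γ^2 = 287 + 2√(42763) + 149 = 436 + 2√(42763), so γ^2 - 436 = 2√(42763); squaring, (γ^2 - 436)^2 = 4·42763, i.e. γ^4 - 872γ^2 + 190096 - 171052 = 0, i.e. γ^4 - 872γ^2 + 19044 = 0. So γ is a root of x^4 - 872x^2 + 19044. This polynomial is irreducible over Q: it has no rational root (each ±√287 ± √149 is irrational), and any factorization into two quadratics over Q would force √(42763) ∈ Q (pairing opposite roots) or √287, √149 ∈ Q (other pairings), all impossible. Hence [Q(γ):Q] = 4 = [Q(√287, √149):Q], so Q(γ) = Q(√287, √149).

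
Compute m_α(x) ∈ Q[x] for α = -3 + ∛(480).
m_α(x) = x^3 + 9x^2 + 27x - 453

Set β = α + 3 = ∛(480), so β^3 = 480. Then (α + 3)^3 - 480 = 0, i.e. α is a root of g(x) = (x + 3)^3 - 480 = x^3 + 9x^2 + 27x - 453. Since g(x) = h(x + 3) where h(x) = x^3 - 480, and h is irreducible over Q (because 480 is not a perfect cube, so h has no rational root, and a monic cubic with no rational root is irreducible), g is also irreducible (irreducibility is preserved under the substitution x → x + 3). Hence m_α(x) = x^3 + 9x^2 + 27x - 453.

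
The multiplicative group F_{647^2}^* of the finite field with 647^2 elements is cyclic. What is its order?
|F_{647^2}^*| = 418608

F_{647^2} has 647^2 = 418609 elements; its multiplicative group consists of all nonzero elements, so |F_{647^2}^*| = 418609 - 1 = 418608. (It is cyclic since any finite subgroup of the multiplicative group of a field is cyclic.)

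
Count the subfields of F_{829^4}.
F_{829^4} has 3 subfields

The subfields of F_{p^n} are exactly the fields F_{p^d} for d | n (each is the fixed field of the unique index-d subgroup of Gal(F_{p^n}/F_p) ≅ Z/nZ). The divisors of n = 4 are {1, 2, 4}, giving 3 subfields: F_{829^1}, F_{829^2}, F_{829^4}.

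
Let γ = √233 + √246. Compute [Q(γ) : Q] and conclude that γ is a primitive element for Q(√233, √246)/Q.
[Q(γ) : Q] = 4 (equivalently, Q(γ) = Q(√233, √246))

Obviously Q(γ) ⊆ Q(√233, √246), and [Q(√233, √246):Q] = 4 (since 233, 246 are distinct squarefree integers > 1 with 57318 not a perfect square). To show equality we compute the minimal polynomial of γ. From γ = √233 + √246: γ^2 = 233 + 2√(57318) + 246 = 479 + 2√(57318), so γ^2 - 479 = 2√(57318); squaring, (γ^2 - 479)^2 = 4·57318, i.e. γ^4 - 958γ^2 + 229441 - 229272 = 0, i.e. γ^4 - 958γ^2 + 169 = 0. So γ is a root of x^4 - 958x^2 + 169. This polynomial is irreducible over Q: it has no rational root (each ±√233 ± √246 is irrational), and any factorization into two quadratics over Q would force √(57318) ∈ Q (pairing opposite roots) or √233, √246 ∈ Q (other pairings), all impossible. Hence [Q(γ):Q] = 4 = [Q(√233, √246):Q], so Q(γ) = Q(√233, √246).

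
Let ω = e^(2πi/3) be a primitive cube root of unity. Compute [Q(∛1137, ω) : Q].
[Q(∛1137, ω) : Q] = 6

[Q(∛1137):Q] = 3 (min poly x^3 - 1137, irreducible since 1137 is not a perfect cube). [Q(ω):Q] = 2 (min poly x^2 + x + 1). Since Q(∛1137) ⊂ R and ω ∉ R, we have ω ∉ Q(∛1137), so x^2 + x + 1 remains irreducible over Q(∛1137) and [Q(∛1137, ω) : Q(∛1137)] = 2. By the tower law, [Q(∛1137, ω) : Q] = 3 · 2 = 6. (In fact Q(∛1137, ω) is the splitting field of x^3 - 1137 over Q.)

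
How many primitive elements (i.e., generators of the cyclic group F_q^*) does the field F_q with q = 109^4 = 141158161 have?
There are φ(141158160) = 31518720 primitive elements

F_q^* is cyclic of order q - 1 = 141158160. A cyclic group of order m has exactly φ(m) generators. Here m = 141158160 = 2^4 · 3^3 · 5 · 11 · 13 · 457, so the number of primitive elements is φ(141158160) = 31518720.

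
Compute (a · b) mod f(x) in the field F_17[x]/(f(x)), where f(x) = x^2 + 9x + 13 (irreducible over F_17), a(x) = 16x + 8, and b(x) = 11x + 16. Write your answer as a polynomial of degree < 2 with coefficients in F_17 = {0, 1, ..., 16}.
a · b ≡ x + 16 (mod f(x))

Multiply in F_17[x]: a(x)·b(x) = (16x + 8)·(11x + 16) = 6x^2 + 4x + 9. This has degree ≥ 2, so divide by f(x) over F_17: 6x^2 + 4x + 9 = (6)·(x^2 + 9x + 13) + (x + 16). Hence a·b ≡ x + 16 (mod f). (F_17[x]/(f) is a field with 17^2 = 289 elements since f is irreducible of degree 2.)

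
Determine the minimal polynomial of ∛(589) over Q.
m_α(x) = x^3 - 589

α satisfies α^3 = 589, so x^3 - 589 annihilates α. By the rational root test, a rational root p/q (in lowest terms) of x^3 - 589 would satisfy p^3 = 589 q^3, forcing q = 1 and p^3 = 589; but 589 is not a perfect cube, contradiction. A monic cubic over Q with no rational root is irreducible (any nontrivial factorization would include a linear factor). Hence x^3 - 589 is the minimal polynomial of α, and in particular [Q(α):Q] = 3.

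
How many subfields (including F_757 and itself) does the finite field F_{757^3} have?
F_{757^3} has 2 subfields

The subfields of F_{p^n} are exactly the fields F_{p^d} for d | n (each is the fixed field of the unique index-d subgroup of Gal(F_{p^n}/F_p) ≅ Z/nZ). The divisors of n = 3 are {1, 3}, giving 2 subfields: F_{757^1}, F_{757^3}.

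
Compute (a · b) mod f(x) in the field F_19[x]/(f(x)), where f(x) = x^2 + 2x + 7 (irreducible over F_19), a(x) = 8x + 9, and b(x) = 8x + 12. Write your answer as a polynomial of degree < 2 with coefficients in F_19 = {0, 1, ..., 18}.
a · b ≡ 2x + 2 (mod f(x))

Multiply in F_19[x]: a(x)·b(x) = (8x + 9)·(8x + 12) = 7x^2 + 16x + 13. This has degree ≥ 2, so divide by f(x) over F_19: 7x^2 + 16x + 13 = (7)·(x^2 + 2x + 7) + (2x + 2). Hence a·b ≡ 2x + 2 (mod f). (F_19[x]/(f) is a field with 19^2 = 361 elements since f is irreducible of degree 2.)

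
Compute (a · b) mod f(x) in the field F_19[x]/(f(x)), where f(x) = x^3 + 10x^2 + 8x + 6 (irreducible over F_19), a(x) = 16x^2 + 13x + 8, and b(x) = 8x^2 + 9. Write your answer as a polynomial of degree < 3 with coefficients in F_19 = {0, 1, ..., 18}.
a · b ≡ 17x + 3 (mod f(x))

Multiply in F_19[x]: a(x)·b(x) = (16x^2 + 13x + 8)·(8x^2 + 9) = 14x^4 + 9x^3 + 18x^2 + 3x + 15. This has degree ≥ 3, so divide by f(x) over F_19: 14x^4 + 9x^3 + 18x^2 + 3x + 15 = (14x + 2)·(x^3 + 10x^2 + 8x + 6) + (17x + 3). Hence a·b ≡ 17x + 3 (mod f). (F_19[x]/(f) is a field with 19^3 = 6859 elements since f is irreducible of degree 3.)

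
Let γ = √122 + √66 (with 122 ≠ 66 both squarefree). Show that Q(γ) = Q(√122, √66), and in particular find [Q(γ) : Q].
[Q(γ) : Q] = 4 (equivalently, Q(γ) = Q(√122, √66))

Obviously Q(γ) ⊆ Q(√122, √66), and [Q(√122, √66):Q] = 4 (since 122, 66 are distinct squarefree integers > 1 with 8052 not a perfect square). To show equality we compute the minimal polynomial of γ. From γ = √122 + √66: γ^2 = 122 + 2√(8052) + 66 = 188 + 2√(8052), so γ^2 - 188 = 2√(8052); squaring, (γ^2 - 188)^2 = 4·8052, i.e. γ^4 - 376γ^2 + 35344 - 32208 = 0, i.e. γ^4 - 376γ^2 + 3136 = 0. So γ is a root of x^4 - 376x^2 + 3136. This polynomial is irreducible over Q: it has no rational root (each ±√122 ± √66 is irrational), and any factorization into two quadratics over Q would force √(8052) ∈ Q (pairing opposite roots) or √122, √66 ∈ Q (other pairings), all impossible. Hence [Q(γ):Q] = 4 = [Q(√122, √66):Q], so Q(γ) = Q(√122, √66).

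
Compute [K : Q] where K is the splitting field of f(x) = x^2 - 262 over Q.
[K : Q] = 2

f(x) = x^2 - 262 factors as (x - √262)(x + √262). The splitting field is K = Q(√262). Since 262 is squarefree and > 1, it is not a perfect square, so x^2 - 262 is irreducible over Q and [Q(√262) : Q] = 2. Hence [K : Q] = 2.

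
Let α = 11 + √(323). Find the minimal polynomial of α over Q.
m_α(x) = x^2 - 22x - 202

From α - 11 = √(323), squaring gives (α - 11)^2 = 323, i.e. α^2 - 22α + 121 = 323, so α^2 - 22α - 202 = 0. The discriminant of x^2 - 22x - 202 is (-22)^2 - 4·(-202) = 484 + 808 = 1292, and 4·(323) is not a perfect square in Q since 323 is squarefree and ≠ 1. Hence x^2 - 22x - 202 is irreducible over Q and is the minimal polynomial of α.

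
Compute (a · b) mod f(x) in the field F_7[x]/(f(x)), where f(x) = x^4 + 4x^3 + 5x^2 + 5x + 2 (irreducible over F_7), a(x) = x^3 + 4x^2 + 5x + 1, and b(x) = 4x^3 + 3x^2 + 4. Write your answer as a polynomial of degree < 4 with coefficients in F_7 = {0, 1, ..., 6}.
a · b ≡ 2x^3 + 3x^2 + 4 (mod f(x))

Multiply in F_7[x]: a(x)·b(x) = (x^3 + 4x^2 + 5x + 1)·(4x^3 + 3x^2 + 4) = 4x^6 + 5x^5 + 4x^4 + 2x^3 + 5x^2 + 6x + 4. This has degree ≥ 4, so divide by f(x) over F_7: 4x^6 + 5x^5 + 4x^4 + 2x^3 + 5x^2 + 6x + 4 = (4x^2 + 3x)·(x^4 + 4x^3 + 5x^2 + 5x + 2) + (2x^3 + 3x^2 + 4). Hence a·b ≡ 2x^3 + 3x^2 + 4 (mod f). (F_7[x]/(f) is a field with 7^4 = 2401 elements since f is irreducible of degree 4.)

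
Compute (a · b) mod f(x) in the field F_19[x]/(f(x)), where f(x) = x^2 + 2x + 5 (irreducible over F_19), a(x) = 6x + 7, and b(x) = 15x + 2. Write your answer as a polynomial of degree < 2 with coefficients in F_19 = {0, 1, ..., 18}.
a · b ≡ 13x + 1 (mod f(x))

Multiply in F_19[x]: a(x)·b(x) = (6x + 7)·(15x + 2) = 14x^2 + 3x + 14. This has degree ≥ 2, so divide by f(x) over F_19: 14x^2 + 3x + 14 = (14)·(x^2 + 2x + 5) + (13x + 1). Hence a·b ≡ 13x + 1 (mod f). (F_19[x]/(f) is a field with 19^2 = 361 elements since f is irreducible of degree 2.)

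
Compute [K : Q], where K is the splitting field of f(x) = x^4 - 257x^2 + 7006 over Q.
[K : Q] = 4

Solving the quadratic in x^2: x^2 = (257 ± √(257^2 - 4·7006))/2 = (257 ± √38025)/2 = (257 ± 195)/2, giving x^2 = 226 or x^2 = 31. So f(x) = (x^2 - 226)(x^2 - 31) and the roots of f are ±√226, ±√31. Hence the splitting field is K = Q(√226, √31). Since 226 and 31 are distinct squarefree integers > 1, their product 7006 is not a perfect square, so √31 ∉ Q(√226). By the tower law [K:Q] = [Q(√226,√31):Q(√226)] · [Q(√226):Q] = 2 · 2 = 4.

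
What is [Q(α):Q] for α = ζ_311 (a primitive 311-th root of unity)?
[Q(α):Q] = 310

The minimal polynomial of ζ_311 over Q is the 311-th cyclotomic polynomial Φ_311(x), which is irreducible over Q and has degree φ(311) = 310. Hence [Q(α):Q] = φ(311) = 310.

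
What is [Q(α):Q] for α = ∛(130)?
[Q(α):Q] = 3

The minimal polynomial of α is x^3 - 130, irreducible over Q since 130 is not a perfect cube (so x^3 - 130 has no rational root). Hence [Q(α):Q] = deg(m_α) = 3.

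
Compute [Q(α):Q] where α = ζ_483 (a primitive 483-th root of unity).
[Q(α):Q] = 264

The minimal polynomial of ζ_483 over Q is the 483-th cyclotomic polynomial Φ_483(x), which is irreducible over Q and has degree φ(483) = 264. Hence [Q(α):Q] = φ(483) = 264.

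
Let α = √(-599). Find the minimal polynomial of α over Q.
m_α(x) = x^2 + 599

α satisfies α^2 + 599 = 0, so x^2 + 599 annihilates α. Since d = -599 is squarefree and ≠ 1, it is not a perfect square in Q, so x^2 + 599 has no rational root and is therefore irreducible over Q (a degree-2 polynomial over a field is irreducible iff it has no root). Hence m_α(x) = x^2 + 599.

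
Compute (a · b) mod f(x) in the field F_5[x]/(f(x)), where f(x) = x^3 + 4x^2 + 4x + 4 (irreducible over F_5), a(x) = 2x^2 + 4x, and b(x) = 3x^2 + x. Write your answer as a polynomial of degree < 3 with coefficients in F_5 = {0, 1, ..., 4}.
a · b ≡ x (mod f(x))

Multiply in F_5[x]: a(x)·b(x) = (2x^2 + 4x)·(3x^2 + x) = x^4 + 4x^3 + 4x^2. This has degree ≥ 3, so divide by f(x) over F_5: x^4 + 4x^3 + 4x^2 = (x)·(x^3 + 4x^2 + 4x + 4) + (x). Hence a·b ≡ x (mod f). (F_5[x]/(f) is a field with 5^3 = 125 elements since f is irreducible of degree 3.)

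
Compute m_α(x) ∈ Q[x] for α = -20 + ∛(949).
m_α(x) = x^3 + 60x^2 + 1200x + 7051

Set β = α + 20 = ∛(949), so β^3 = 949. Then (α + 20)^3 - 949 = 0, i.e. α is a root of g(x) = (x + 20)^3 - 949 = x^3 + 60x^2 + 1200x + 7051. Since g(x) = h(x + 20) where h(x) = x^3 - 949, and h is irreducible over Q (because 949 is not a perfect cube, so h has no rational root, and a monic cubic with no rational root is irreducible), g is also irreducible (irreducibility is preserved under the substitution x → x + 20). Hence m_α(x) = x^3 + 60x^2 + 1200x + 7051.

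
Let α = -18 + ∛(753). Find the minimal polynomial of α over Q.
m_α(x) = x^3 + 54x^2 + 972x + 5079

Set β = α + 18 = ∛(753), so β^3 = 753. Then (α + 18)^3 - 753 = 0, i.e. α is a root of g(x) = (x + 18)^3 - 753 = x^3 + 54x^2 + 972x + 5079. Since g(x) = h(x + 18) where h(x) = x^3 - 753, and h is irreducible over Q (because 753 is not a perfect cube, so h has no rational root, and a monic cubic with no rational root is irreducible), g is also irreducible (irreducibility is preserved under the substitution x → x + 18). Hence m_α(x) = x^3 + 54x^2 + 972x + 5079.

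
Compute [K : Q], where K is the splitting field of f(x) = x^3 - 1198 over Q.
[K : Q] = 6

The roots of x^3 - 1198 are ∛1198, ω∛1198, ω^2∛1198 where ω = e^(2πi/3) is a primitive cube root of unity, so K = Q(∛1198, ω). Now [Q(∛1198):Q] = 3 (since 1198 is not a perfect cube, x^3 - 1198 is irreducible) and [Q(ω):Q] = 2. Both 2 and 3 divide [K:Q], and [K:Q] ≤ 3·2 = 6, so [K:Q] = 6. (Equivalently: Q(∛1198) ⊂ R but ω ∉ R, so [K : Q(∛1198)] = 2.)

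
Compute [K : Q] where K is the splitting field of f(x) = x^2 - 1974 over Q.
[K : Q] = 2

f(x) = x^2 - 1974 factors as (x - √1974)(x + √1974). The splitting field is K = Q(√1974). Since 1974 is squarefree and > 1, it is not a perfect square, so x^2 - 1974 is irreducible over Q and [Q(√1974) : Q] = 2. Hence [K : Q] = 2.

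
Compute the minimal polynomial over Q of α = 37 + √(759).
m_α(x) = x^2 - 74x + 610

From α - 37 = √(759), squaring gives (α - 37)^2 = 759, i.e. α^2 - 74α + 1369 = 759, so α^2 - 74α + 610 = 0. The discriminant of x^2 - 74x + 610 is (-74)^2 - 4·(610) = 5476 - 2440 = 3036, and 4·(759) is not a perfect square in Q since 759 is squarefree and ≠ 1. Hence x^2 - 74x + 610 is irreducible over Q and is the minimal polynomial of α.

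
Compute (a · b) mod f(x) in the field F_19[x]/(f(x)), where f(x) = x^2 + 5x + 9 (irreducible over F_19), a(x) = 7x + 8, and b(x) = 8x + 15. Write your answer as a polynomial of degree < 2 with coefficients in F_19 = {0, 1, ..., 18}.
a · b ≡ 3x + 15 (mod f(x))

Multiply in F_19[x]: a(x)·b(x) = (7x + 8)·(8x + 15) = 18x^2 + 17x + 6. This has degree ≥ 2, so divide by f(x) over F_19: 18x^2 + 17x + 6 = (18)·(x^2 + 5x + 9) + (3x + 15). Hence a·b ≡ 3x + 15 (mod f). (F_19[x]/(f) is a field with 19^2 = 361 elements since f is irreducible of degree 2.)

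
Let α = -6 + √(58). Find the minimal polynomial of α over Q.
m_α(x) = x^2 + 12x - 22

From α + 6 = √(58), squaring gives (α + 6)^2 = 58, i.e. α^2 + 12α + 36 = 58, so α^2 + 12α - 22 = 0. The discriminant of x^2 + 12x - 22 is (12)^2 - 4·(-22) = 144 + 88 = 232, and 4·(58) is not a perfect square in Q since 58 is squarefree and ≠ 1. Hence x^2 + 12x - 22 is irreducible over Q and is the minimal polynomial of α.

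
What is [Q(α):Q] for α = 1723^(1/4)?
[Q(α):Q] = 4

α is a root of x^4 - 1723. By Eisenstein's criterion at the prime p = 1723 (which divides the constant term 1723 but p^2 = 2968729 does not, since 1723 is squarefree), x^4 - 1723 is irreducible over Q. Hence [Q(α):Q] = 4.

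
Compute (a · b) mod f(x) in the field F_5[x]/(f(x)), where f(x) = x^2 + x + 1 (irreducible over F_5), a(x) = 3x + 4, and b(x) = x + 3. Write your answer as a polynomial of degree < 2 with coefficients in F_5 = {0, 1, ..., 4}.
a · b ≡ 4 (mod f(x))

Multiply in F_5[x]: a(x)·b(x) = (3x + 4)·(x + 3) = 3x^2 + 3x + 2. This has degree ≥ 2, so divide by f(x) over F_5: 3x^2 + 3x + 2 = (3)·(x^2 + x + 1) + (4). Hence a·b ≡ 4 (mod f). (F_5[x]/(f) is a field with 5^2 = 25 elements since f is irreducible of degree 2.)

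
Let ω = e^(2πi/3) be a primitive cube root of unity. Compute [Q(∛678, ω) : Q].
[Q(∛678, ω) : Q] = 6

[Q(∛678):Q] = 3 (min poly x^3 - 678, irreducible since 678 is not a perfect cube). [Q(ω):Q] = 2 (min poly x^2 + x + 1). Since Q(∛678) ⊂ R and ω ∉ R, we have ω ∉ Q(∛678), so x^2 + x + 1 remains irreducible over Q(∛678) and [Q(∛678, ω) : Q(∛678)] = 2. By the tower law, [Q(∛678, ω) : Q] = 3 · 2 = 6. (In fact Q(∛678, ω) is the splitting field of x^3 - 678 over Q.)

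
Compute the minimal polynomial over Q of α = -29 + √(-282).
m_α(x) = x^2 + 58x + 1123

From α + 29 = √(-282), squaring gives (α + 29)^2 = -282, i.e. α^2 + 58α + 841 = -282, so α^2 + 58α + 1123 = 0. The discriminant of x^2 + 58x + 1123 is (58)^2 - 4·(1123) = 3364 - 4492 = -1128, and 4·(-282) is not a perfect square in Q since -282 is squarefree and ≠ 1. Hence x^2 + 58x + 1123 is irreducible over Q and is the minimal polynomial of α.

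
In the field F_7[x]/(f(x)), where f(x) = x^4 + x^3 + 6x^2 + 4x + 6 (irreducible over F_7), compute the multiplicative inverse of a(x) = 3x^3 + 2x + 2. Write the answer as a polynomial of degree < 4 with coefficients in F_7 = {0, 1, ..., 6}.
a(x)^(-1) ≡ 6x^3 + 6x^2 + 2x (mod f(x))

Since f is irreducible over F_7, F_7[x]/(f) is a field and a(x) ≠ 0 has an inverse. Apply the extended Euclidean algorithm to f(x) and a(x) in F_7[x]: f(x) = (5x + 5)·a(x) + (3x^2 + 5x + 3);  a(x) = (x + 3)·(3x^2 + 5x + 3) + (5x);  (3x^2 + 5x + 3) = (2x + 1)·(5x) + (3). The last nonzero remainder is the constant 3 = gcd(f, a) in F_7. Back-substituting through the division chain expresses 3 = s(x)·a(x) + t(x)·f(x) with s(x) ≡ 4x^3 + 4x^2 + 6x (mod f), so (4x^3 + 4x^2 + 6x)·a(x) ≡ 3 (mod f). Multiplying by 3^(-1) ≡ 5 in F_7 gives a(x)^(-1) ≡ 5·(4x^3 + 4x^2 + 6x) ≡ 6x^3 + 6x^2 + 2x (mod f). Check: (3x^3 + 2x + 2)·(6x^3 + 6x^2 + 2x) = 4x^6 + 4x^5 + 4x^4 + 3x^3 + 2x^2 + 4x ≡ 1 (mod x^4 + x^3 + 6x^2 + 4x + 6).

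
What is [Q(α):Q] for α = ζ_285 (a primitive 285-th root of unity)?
[Q(α):Q] = 144

The minimal polynomial of ζ_285 over Q is the 285-th cyclotomic polynomial Φ_285(x), which is irreducible over Q and has degree φ(285) = 144. Hence [Q(α):Q] = φ(285) = 144.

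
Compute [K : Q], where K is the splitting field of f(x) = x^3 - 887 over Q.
[K : Q] = 6

The roots of x^3 - 887 are ∛887, ω∛887, ω^2∛887 where ω = e^(2πi/3) is a primitive cube root of unity, so K = Q(∛887, ω). Now [Q(∛887):Q] = 3 (since 887 is not a perfect cube, x^3 - 887 is irreducible) and [Q(ω):Q] = 2. Both 2 and 3 divide [K:Q], and [K:Q] ≤ 3·2 = 6, so [K:Q] = 6. (Equivalently: Q(∛887) ⊂ R but ω ∉ R, so [K : Q(∛887)] = 2.)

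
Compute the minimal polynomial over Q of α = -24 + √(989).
m_α(x) = x^2 + 48x - 413

From α + 24 = √(989), squaring gives (α + 24)^2 = 989, i.e. α^2 + 48α + 576 = 989, so α^2 + 48α - 413 = 0. The discriminant of x^2 + 48x - 413 is (48)^2 - 4·(-413) = 2304 + 1652 = 3956, and 4·(989) is not a perfect square in Q since 989 is squarefree and ≠ 1. Hence x^2 + 48x - 413 is irreducible over Q and is the minimal polynomial of α.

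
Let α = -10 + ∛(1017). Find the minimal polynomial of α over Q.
m_α(x) = x^3 + 30x^2 + 300x - 17

Set β = α + 10 = ∛(1017), so β^3 = 1017. Then (α + 10)^3 - 1017 = 0, i.e. α is a root of g(x) = (x + 10)^3 - 1017 = x^3 + 30x^2 + 300x - 17. Since g(x) = h(x + 10) where h(x) = x^3 - 1017, and h is irreducible over Q (because 1017 is not a perfect cube, so h has no rational root, and a monic cubic with no rational root is irreducible), g is also irreducible (irreducibility is preserved under the substitution x → x + 10). Hence m_α(x) = x^3 + 30x^2 + 300x - 17.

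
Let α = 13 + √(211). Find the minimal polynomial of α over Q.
m_α(x) = x^2 - 26x - 42

From α - 13 = √(211), squaring gives (α - 13)^2 = 211, i.e. α^2 - 26α + 169 = 211, so α^2 - 26α - 42 = 0. The discriminant of x^2 - 26x - 42 is (-26)^2 - 4·(-42) = 676 + 168 = 844, and 4·(211) is not a perfect square in Q since 211 is squarefree and ≠ 1. Hence x^2 - 26x - 42 is irreducible over Q and is the minimal polynomial of α.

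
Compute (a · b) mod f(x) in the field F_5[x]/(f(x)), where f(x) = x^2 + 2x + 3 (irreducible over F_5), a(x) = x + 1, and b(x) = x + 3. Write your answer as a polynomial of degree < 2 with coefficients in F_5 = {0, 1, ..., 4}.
a · b ≡ 2x (mod f(x))

Multiply in F_5[x]: a(x)·b(x) = (x + 1)·(x + 3) = x^2 + 4x + 3. This has degree ≥ 2, so divide by f(x) over F_5: x^2 + 4x + 3 = (1)·(x^2 + 2x + 3) + (2x). Hence a·b ≡ 2x (mod f). (F_5[x]/(f) is a field with 5^2 = 25 elements since f is irreducible of degree 2.)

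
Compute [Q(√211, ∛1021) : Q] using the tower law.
[Q(√211, ∛1021) : Q] = 6

Let L = Q(√211, ∛1021). Since Q(√211) ⊂ L and [Q(√211):Q] = 2, the tower law gives 2 | [L:Q]. Likewise Q(∛1021) ⊂ L with [Q(∛1021):Q] = 3 (because 1021 is not a perfect cube), so 3 | [L:Q]. As gcd(2,3) = 1, [L:Q] is divisible by 6. Conversely L is generated over Q by √211 and ∛1021, so [L:Q] ≤ 2·3 = 6. Therefore [Q(√211, ∛1021) : Q] = 6.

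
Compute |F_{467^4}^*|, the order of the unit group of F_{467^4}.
|F_{467^4}^*| = 47562811920

F_{467^4} has 467^4 = 47562811921 elements; its multiplicative group consists of all nonzero elements, so |F_{467^4}^*| = 47562811921 - 1 = 47562811920. (It is cyclic since any finite subgroup of the multiplicative group of a field is cyclic.)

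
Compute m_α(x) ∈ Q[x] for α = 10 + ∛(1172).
m_α(x) = x^3 - 30x^2 + 300x - 2172

Set β = α - 10 = ∛(1172), so β^3 = 1172. Then (α - 10)^3 - 1172 = 0, i.e. α is a root of g(x) = (x - 10)^3 - 1172 = x^3 - 30x^2 + 300x - 2172. Since g(x) = h(x - 10) where h(x) = x^3 - 1172, and h is irreducible over Q (because 1172 is not a perfect cube, so h has no rational root, and a monic cubic with no rational root is irreducible), g is also irreducible (irreducibility is preserved under the substitution x → x - 10). Hence m_α(x) = x^3 - 30x^2 + 300x - 2172.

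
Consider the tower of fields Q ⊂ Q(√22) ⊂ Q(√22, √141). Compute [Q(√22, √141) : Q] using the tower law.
[Q(√22, √141) : Q] = 4

[Q(√22):Q] = 2 (min poly x^2 - 22, irreducible since 22 is squarefree > 1). For the top step, suppose √141 ∈ Q(√22), say √141 = c + d√22 with c, d ∈ Q. Squaring: 141 = c^2 + 22d^2 + 2cd√22. Since √22 ∉ Q this forces 2cd = 0. If d = 0 then √141 = c ∈ Q, contradicting 141 squarefree > 1. If c = 0 then 141 = 22d^2, so 22·141 = (22d)^2 is a perfect square in Q — but 22·141 = 3102 is not a perfect square (since 22 and 141 are distinct squarefree integers). Contradiction. Hence √141 ∉ Q(√22), so x^2 - 141 stays irreducible over Q(√22) and [Q(√22, √141) : Q(√22)] = 2. By the tower law, [Q(√22, √141) : Q] = 2 · 2 = 4.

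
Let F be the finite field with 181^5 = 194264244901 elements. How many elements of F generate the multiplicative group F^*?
There are φ(194264244900) = 47094360000 primitive elements

F_q^* is cyclic of order q - 1 = 194264244900. A cyclic group of order m has exactly φ(m) generators. Here m = 194264244900 = 2^2 · 3^2 · 5^2 · 11 · 19622651, so the number of primitive elements is φ(194264244900) = 47094360000.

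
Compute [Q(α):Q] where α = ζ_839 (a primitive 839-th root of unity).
[Q(α):Q] = 838

The minimal polynomial of ζ_839 over Q is the 839-th cyclotomic polynomial Φ_839(x), which is irreducible over Q and has degree φ(839) = 838. Hence [Q(α):Q] = φ(839) = 838.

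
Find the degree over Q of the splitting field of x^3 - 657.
[K : Q] = 6

The roots of x^3 - 657 are ∛657, ω∛657, ω^2∛657 where ω = e^(2πi/3) is a primitive cube root of unity, so K = Q(∛657, ω). Now [Q(∛657):Q] = 3 (since 657 is not a perfect cube, x^3 - 657 is irreducible) and [Q(ω):Q] = 2. Both 2 and 3 divide [K:Q], and [K:Q] ≤ 3·2 = 6, so [K:Q] = 6. (Equivalently: Q(∛657) ⊂ R but ω ∉ R, so [K : Q(∛657)] = 2.)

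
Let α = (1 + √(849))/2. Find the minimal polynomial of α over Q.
m_α(x) = x^2 - x - 212

From 2α - 1 = √(849), squaring gives (2α - 1)^2 = 849, i.e. 4α^2 - 4α + 1 = 849, so α^2 - α + (1 - 849)/4 = 0. Since 849 ≡ 1 (mod 4), (1 - 849)/4 = -212 ∈ Z. The polynomial x^2 - x - 212 has discriminant 1 - 4·(-212) = 849, which is not a perfect square in Q (d = 849 is squarefree and ≠ 1), so x^2 - x - 212 is irreducible over Q. It is the minimal polynomial of α.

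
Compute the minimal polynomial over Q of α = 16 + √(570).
m_α(x) = x^2 - 32x - 314

From α - 16 = √(570), squaring gives (α - 16)^2 = 570, i.e. α^2 - 32α + 256 = 570, so α^2 - 32α - 314 = 0. The discriminant of x^2 - 32x - 314 is (-32)^2 - 4·(-314) = 1024 + 1256 = 2280, and 4·(570) is not a perfect square in Q since 570 is squarefree and ≠ 1. Hence x^2 - 32x - 314 is irreducible over Q and is the minimal polynomial of α.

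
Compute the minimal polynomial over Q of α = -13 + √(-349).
m_α(x) = x^2 + 26x + 518

From α + 13 = √(-349), squaring gives (α + 13)^2 = -349, i.e. α^2 + 26α + 169 = -349, so α^2 + 26α + 518 = 0. The discriminant of x^2 + 26x + 518 is (26)^2 - 4·(518) = 676 - 2072 = -1396, and 4·(-349) is not a perfect square in Q since -349 is squarefree and ≠ 1. Hence x^2 + 26x + 518 is irreducible over Q and is the minimal polynomial of α.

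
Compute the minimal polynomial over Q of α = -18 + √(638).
m_α(x) = x^2 + 36x - 314

From α + 18 = √(638), squaring gives (α + 18)^2 = 638, i.e. α^2 + 36α + 324 = 638, so α^2 + 36α - 314 = 0. The discriminant of x^2 + 36x - 314 is (36)^2 - 4·(-314) = 1296 + 1256 = 2552, and 4·(638) is not a perfect square in Q since 638 is squarefree and ≠ 1. Hence x^2 + 36x - 314 is irreducible over Q and is the minimal polynomial of α.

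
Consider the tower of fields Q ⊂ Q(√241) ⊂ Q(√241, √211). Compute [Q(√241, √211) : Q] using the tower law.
[Q(√241, √211) : Q] = 4

[Q(√241):Q] = 2 (min poly x^2 - 241, irreducible since 241 is squarefree > 1). For the top step, suppose √211 ∈ Q(√241), say √211 = c + d√241 with c, d ∈ Q. Squaring: 211 = c^2 + 241d^2 + 2cd√241. Since √241 ∉ Q this forces 2cd = 0. If d = 0 then √211 = c ∈ Q, contradicting 211 squarefree > 1. If c = 0 then 211 = 241d^2, so 241·211 = (241d)^2 is a perfect square in Q — but 241·211 = 50851 is not a perfect square (since 241 and 211 are distinct squarefree integers). Contradiction. Hence √211 ∉ Q(√241), so x^2 - 211 stays irreducible over Q(√241) and [Q(√241, √211) : Q(√241)] = 2. By the tower law, [Q(√241, √211) : Q] = 2 · 2 = 4.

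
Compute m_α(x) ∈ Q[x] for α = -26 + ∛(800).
m_α(x) = x^3 + 78x^2 + 2028x + 16776

Set β = α + 26 = ∛(800), so β^3 = 800. Then (α + 26)^3 - 800 = 0, i.e. α is a root of g(x) = (x + 26)^3 - 800 = x^3 + 78x^2 + 2028x + 16776. Since g(x) = h(x + 26) where h(x) = x^3 - 800, and h is irreducible over Q (because 800 is not a perfect cube, so h has no rational root, and a monic cubic with no rational root is irreducible), g is also irreducible (irreducibility is preserved under the substitution x → x + 26). Hence m_α(x) = x^3 + 78x^2 + 2028x + 16776.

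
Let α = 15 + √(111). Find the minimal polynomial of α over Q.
m_α(x) = x^2 - 30x + 114

From α - 15 = √(111), squaring gives (α - 15)^2 = 111, i.e. α^2 - 30α + 225 = 111, so α^2 - 30α + 114 = 0. The discriminant of x^2 - 30x + 114 is (-30)^2 - 4·(114) = 900 - 456 = 444, and 4·(111) is not a perfect square in Q since 111 is squarefree and ≠ 1. Hence x^2 - 30x + 114 is irreducible over Q and is the minimal polynomial of α.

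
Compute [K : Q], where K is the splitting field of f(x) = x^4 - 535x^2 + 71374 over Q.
[K : Q] = 4

Solving the quadratic in x^2: x^2 = (535 ± √(535^2 - 4·71374))/2 = (535 ± √729)/2 = (535 ± 27)/2, giving x^2 = 281 or x^2 = 254. So f(x) = (x^2 - 281)(x^2 - 254) and the roots of f are ±√281, ±√254. Hence the splitting field is K = Q(√281, √254). Since 281 and 254 are distinct squarefree integers > 1, their product 71374 is not a perfect square, so √254 ∉ Q(√281). By the tower law [K:Q] = [Q(√281,√254):Q(√281)] · [Q(√281):Q] = 2 · 2 = 4.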